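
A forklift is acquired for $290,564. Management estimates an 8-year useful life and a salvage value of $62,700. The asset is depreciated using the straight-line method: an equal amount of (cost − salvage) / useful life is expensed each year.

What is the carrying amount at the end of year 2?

Depreciable base = $290,564 − $62,700 = $227,864.
Annual expense = $227,864 / 8 = $28,483.
End of year 1: book value $262,081.
End of year 2: book value $233,598.

$233,598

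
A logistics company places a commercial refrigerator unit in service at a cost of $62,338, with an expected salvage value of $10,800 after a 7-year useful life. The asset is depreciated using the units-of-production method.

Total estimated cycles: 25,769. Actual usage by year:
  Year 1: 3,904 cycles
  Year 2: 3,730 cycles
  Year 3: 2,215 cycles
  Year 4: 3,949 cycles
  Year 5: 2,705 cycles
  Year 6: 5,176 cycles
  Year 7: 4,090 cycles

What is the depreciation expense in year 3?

$4,430

Depreciable base = $62,338 − $10,800 = $51,538.
Rate = $51,538 / 25,769 cycles = $2 per cycle.
Year 1: 3,904 × $2 = $7,808. Book value $54,530.
Year 2: 3,730 × $2 = $7,460. Book value $47,070.
Year 3: 2,215 × $2 = $4,430. Book value $42,640.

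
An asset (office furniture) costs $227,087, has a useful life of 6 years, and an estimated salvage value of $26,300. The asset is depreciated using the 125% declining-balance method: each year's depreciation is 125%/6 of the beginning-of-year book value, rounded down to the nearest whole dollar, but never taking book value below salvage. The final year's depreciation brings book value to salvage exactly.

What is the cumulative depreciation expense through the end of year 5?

$156,469

Depreciable base = $227,087 − $26,300 = $200,787.
Year 1: ⌊$227,087 × 125%/6⌋ = $47,309. Book value $179,778.
Year 2: ⌊$179,778 × 125%/6⌋ = $37,453. Book value $142,325.
Year 3: ⌊$142,325 × 125%/6⌋ = $29,651. Book value $112,674.
Year 4: ⌊$112,674 × 125%/6⌋ = $23,473. Book value $89,201.
Year 5: ⌊$89,201 × 125%/6⌋ = $18,583. Book value $70,618.
Accumulated through year 5 = $227,087 − $70,618 = $156,469.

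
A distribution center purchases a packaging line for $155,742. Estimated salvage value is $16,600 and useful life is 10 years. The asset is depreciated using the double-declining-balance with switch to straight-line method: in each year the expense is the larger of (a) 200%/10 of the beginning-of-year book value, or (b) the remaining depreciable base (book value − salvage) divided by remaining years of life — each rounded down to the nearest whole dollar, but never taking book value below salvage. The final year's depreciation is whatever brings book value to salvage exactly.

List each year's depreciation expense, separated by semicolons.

Depreciable base = $155,742 − $16,600 = $139,142.
Year 1: DB = ⌊$155,742 × 200%/10⌋ = $31,148; SL = ⌊$139,142/10⌋ = $13,914 → take DB $31,148. Book value $124,594.
Year 2: DB = ⌊$124,594 × 200%/10⌋ = $24,918; SL = ⌊$107,994/9⌋ = $11,999 → take DB $24,918. Book value $99,676.
Year 3: DB = ⌊$99,676 × 200%/10⌋ = $19,935; SL = ⌊$83,076/8⌋ = $10,384 → take DB $19,935. Book value $79,741.
Year 4: DB = ⌊$79,741 × 200%/10⌋ = $15,948; SL = ⌊$63,141/7⌋ = $9,020 → take DB $15,948. Book value $63,793.
Year 5: DB = ⌊$63,793 × 200%/10⌋ = $12,758; SL = ⌊$47,193/6⌋ = $7,865 → take DB $12,758. Book value $51,035.
Year 6: DB = ⌊$51,035 × 200%/10⌋ = $10,207; SL = ⌊$34,435/5⌋ = $6,887 → take DB $10,207. Book value $40,828.
Year 7: DB = ⌊$40,828 × 200%/10⌋ = $8,165; SL = ⌊$24,228/4⌋ = $6,057 → take DB $8,165. Book value $32,663.
Year 8: DB = ⌊$32,663 × 200%/10⌋ = $6,532; SL = ⌊$16,063/3⌋ = $5,354 → take DB $6,532. Book value $26,131.
Year 9: DB = ⌊$26,131 × 200%/10⌋ = $5,226; SL = ⌊$9,531/2⌋ = $4,765 → take DB $5,226. Book value $20,905.
Year 10 (final): $20,905 − $16,600 = $4,305. Book value $16,600.

$31,148; $24,918; $19,935; $15,948; $12,758; $10,207; $8,165; $6,532; $5,226; $4,305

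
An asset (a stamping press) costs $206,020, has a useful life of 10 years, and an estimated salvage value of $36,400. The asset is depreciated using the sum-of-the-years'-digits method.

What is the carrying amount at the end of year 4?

Depreciable base = $206,020 − $36,400 = $169,620.
Sum of the years' digits = 10+9+8+7+6+5+4+3+2+1 = 55.
Year 1: $169,620 × 10/55 = $30,840. Book value $175,180.
Year 2: $169,620 × 9/55 = $27,756. Book value $147,424.
Year 3: $169,620 × 8/55 = $24,672. Book value $122,752.
Year 4: $169,620 × 7/55 = $21,588. Book value $101,164.

$101,164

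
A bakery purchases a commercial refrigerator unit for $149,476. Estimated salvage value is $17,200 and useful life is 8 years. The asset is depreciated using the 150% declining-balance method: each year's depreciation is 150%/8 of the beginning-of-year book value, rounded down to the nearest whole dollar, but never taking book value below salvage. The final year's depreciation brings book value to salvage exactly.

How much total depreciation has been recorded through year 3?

$69,299

Depreciable base = $149,476 − $17,200 = $132,276.
Year 1: ⌊$149,476 × 150%/8⌋ = $28,026. Book value $121,450.
Year 2: ⌊$121,450 × 150%/8⌋ = $22,771. Book value $98,679.
Year 3: ⌊$98,679 × 150%/8⌋ = $18,502. Book value $80,177.
Accumulated through year 3 = $149,476 − $80,177 = $69,299.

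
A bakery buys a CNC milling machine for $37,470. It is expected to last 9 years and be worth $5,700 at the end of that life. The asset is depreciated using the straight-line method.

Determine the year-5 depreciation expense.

Depreciable base = $37,470 − $5,700 = $31,770.
Annual expense = $31,770 / 9 = $3,530.

$3,530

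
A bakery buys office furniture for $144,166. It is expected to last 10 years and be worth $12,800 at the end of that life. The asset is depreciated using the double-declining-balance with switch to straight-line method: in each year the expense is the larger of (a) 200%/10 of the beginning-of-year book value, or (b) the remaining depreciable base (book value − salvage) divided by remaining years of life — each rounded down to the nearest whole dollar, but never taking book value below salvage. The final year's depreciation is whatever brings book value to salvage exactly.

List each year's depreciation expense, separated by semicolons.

Depreciable base = $144,166 − $12,800 = $131,366.
Year 1: DB = ⌊$144,166 × 200%/10⌋ = $28,833; SL = ⌊$131,366/10⌋ = $13,136 → take DB $28,833. Book value $115,333.
Year 2: DB = ⌊$115,333 × 200%/10⌋ = $23,066; SL = ⌊$102,533/9⌋ = $11,392 → take DB $23,066. Book value $92,267.
Year 3: DB = ⌊$92,267 × 200%/10⌋ = $18,453; SL = ⌊$79,467/8⌋ = $9,933 → take DB $18,453. Book value $73,814.
Year 4: DB = ⌊$73,814 × 200%/10⌋ = $14,762; SL = ⌊$61,014/7⌋ = $8,716 → take DB $14,762. Book value $59,052.
Year 5: DB = ⌊$59,052 × 200%/10⌋ = $11,810; SL = ⌊$46,252/6⌋ = $7,708 → take DB $11,810. Book value $47,242.
Year 6: DB = ⌊$47,242 × 200%/10⌋ = $9,448; SL = ⌊$34,442/5⌋ = $6,888 → take DB $9,448. Book value $37,794.
Year 7: DB = ⌊$37,794 × 200%/10⌋ = $7,558; SL = ⌊$24,994/4⌋ = $6,248 → take DB $7,558. Book value $30,236.
Year 8: DB = ⌊$30,236 × 200%/10⌋ = $6,047; SL = ⌊$17,436/3⌋ = $5,812 → take DB $6,047. Book value $24,189.
Year 9: DB = ⌊$24,189 × 200%/10⌋ = $4,837; SL = ⌊$11,389/2⌋ = $5,694 → take SL $5,694. Book value $18,495.
Year 10 (final): $18,495 − $12,800 = $5,695. Book value $12,800.

$28,833; $23,066; $18,453; $14,762; $11,810; $9,448; $7,558; $6,047; $5,694; $5,695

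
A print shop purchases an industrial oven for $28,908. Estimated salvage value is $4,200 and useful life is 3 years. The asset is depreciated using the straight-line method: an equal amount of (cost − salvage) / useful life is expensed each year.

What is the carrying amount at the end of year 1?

Depreciable base = $28,908 − $4,200 = $24,708.
Annual expense = $24,708 / 3 = $8,236.
End of year 1: book value $20,672.

$20,672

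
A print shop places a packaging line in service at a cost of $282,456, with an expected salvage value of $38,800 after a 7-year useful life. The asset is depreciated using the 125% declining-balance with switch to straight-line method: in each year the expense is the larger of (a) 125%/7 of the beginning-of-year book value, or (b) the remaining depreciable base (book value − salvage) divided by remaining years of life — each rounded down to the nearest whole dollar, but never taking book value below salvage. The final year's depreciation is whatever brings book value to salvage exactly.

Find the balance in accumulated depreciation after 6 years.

Depreciable base = $282,456 − $38,800 = $243,656.
Year 1: DB = ⌊$282,456 × 125%/7⌋ = $50,438; SL = ⌊$243,656/7⌋ = $34,808 → take DB $50,438. Book value $232,018.
Year 2: DB = ⌊$232,018 × 125%/7⌋ = $41,431; SL = ⌊$193,218/6⌋ = $32,203 → take DB $41,431. Book value $190,587.
Year 3: DB = ⌊$190,587 × 125%/7⌋ = $34,033; SL = ⌊$151,787/5⌋ = $30,357 → take DB $34,033. Book value $156,554.
Year 4: DB = ⌊$156,554 × 125%/7⌋ = $27,956; SL = ⌊$117,754/4⌋ = $29,438 → take SL $29,438. Book value $127,116.
Year 5: DB = ⌊$127,116 × 125%/7⌋ = $22,699; SL = ⌊$88,316/3⌋ = $29,438 → take SL $29,438. Book value $97,678.
Year 6: DB = ⌊$97,678 × 125%/7⌋ = $17,442; SL = ⌊$58,878/2⌋ = $29,439 → take SL $29,439. Book value $68,239.
Accumulated through year 6 = $282,456 − $68,239 = $214,217.

$214,217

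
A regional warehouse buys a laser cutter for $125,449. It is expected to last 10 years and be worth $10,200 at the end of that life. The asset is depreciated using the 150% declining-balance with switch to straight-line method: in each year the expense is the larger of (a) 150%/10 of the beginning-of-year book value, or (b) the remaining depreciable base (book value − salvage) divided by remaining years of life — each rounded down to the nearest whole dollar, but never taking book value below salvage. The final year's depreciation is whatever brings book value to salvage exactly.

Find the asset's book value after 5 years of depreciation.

Depreciable base = $125,449 − $10,200 = $115,249.
Year 1: DB = ⌊$125,449 × 150%/10⌋ = $18,817; SL = ⌊$115,249/10⌋ = $11,524 → take DB $18,817. Book value $106,632.
Year 2: DB = ⌊$106,632 × 150%/10⌋ = $15,994; SL = ⌊$96,432/9⌋ = $10,714 → take DB $15,994. Book value $90,638.
Year 3: DB = ⌊$90,638 × 150%/10⌋ = $13,595; SL = ⌊$80,438/8⌋ = $10,054 → take DB $13,595. Book value $77,043.
Year 4: DB = ⌊$77,043 × 150%/10⌋ = $11,556; SL = ⌊$66,843/7⌋ = $9,549 → take DB $11,556. Book value $65,487.
Year 5: DB = ⌊$65,487 × 150%/10⌋ = $9,823; SL = ⌊$55,287/6⌋ = $9,214 → take DB $9,823. Book value $55,664.

$55,664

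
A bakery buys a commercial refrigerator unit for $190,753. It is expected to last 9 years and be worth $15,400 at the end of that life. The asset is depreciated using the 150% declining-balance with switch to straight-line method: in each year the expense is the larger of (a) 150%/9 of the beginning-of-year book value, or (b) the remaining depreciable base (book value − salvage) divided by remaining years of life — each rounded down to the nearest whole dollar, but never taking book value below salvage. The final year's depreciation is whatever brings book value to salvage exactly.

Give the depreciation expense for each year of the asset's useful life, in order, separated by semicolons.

$31,792; $26,493; $22,078; $18,398; $15,332; $15,315; $15,315; $15,315; $15,315

Depreciable base = $190,753 − $15,400 = $175,353.
Year 1: DB = ⌊$190,753 × 150%/9⌋ = $31,792; SL = ⌊$175,353/9⌋ = $19,483 → take DB $31,792. Book value $158,961.
Year 2: DB = ⌊$158,961 × 150%/9⌋ = $26,493; SL = ⌊$143,561/8⌋ = $17,945 → take DB $26,493. Book value $132,468.
Year 3: DB = ⌊$132,468 × 150%/9⌋ = $22,078; SL = ⌊$117,068/7⌋ = $16,724 → take DB $22,078. Book value $110,390.
Year 4: DB = ⌊$110,390 × 150%/9⌋ = $18,398; SL = ⌊$94,990/6⌋ = $15,831 → take DB $18,398. Book value $91,992.
Year 5: DB = ⌊$91,992 × 150%/9⌋ = $15,332; SL = ⌊$76,592/5⌋ = $15,318 → take DB $15,332. Book value $76,660.
Year 6: DB = ⌊$76,660 × 150%/9⌋ = $12,776; SL = ⌊$61,260/4⌋ = $15,315 → take SL $15,315. Book value $61,345.
Year 7: DB = ⌊$61,345 × 150%/9⌋ = $10,224; SL = ⌊$45,945/3⌋ = $15,315 → take SL $15,315. Book value $46,030.
Year 8: DB = ⌊$46,030 × 150%/9⌋ = $7,671; SL = ⌊$30,630/2⌋ = $15,315 → take SL $15,315. Book value $30,715.
Year 9 (final): $30,715 − $15,400 = $15,315. Book value $15,400.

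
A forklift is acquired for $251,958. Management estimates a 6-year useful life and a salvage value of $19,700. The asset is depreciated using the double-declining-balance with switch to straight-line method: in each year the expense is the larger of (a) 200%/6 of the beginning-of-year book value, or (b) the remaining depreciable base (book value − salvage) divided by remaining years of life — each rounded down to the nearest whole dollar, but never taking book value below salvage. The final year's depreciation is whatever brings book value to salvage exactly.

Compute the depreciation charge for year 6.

Depreciable base = $251,958 − $19,700 = $232,258.
Year 1: DB = ⌊$251,958 × 200%/6⌋ = $83,986; SL = ⌊$232,258/6⌋ = $38,709 → take DB $83,986. Book value $167,972.
Year 2: DB = ⌊$167,972 × 200%/6⌋ = $55,990; SL = ⌊$148,272/5⌋ = $29,654 → take DB $55,990. Book value $111,982.
Year 3: DB = ⌊$111,982 × 200%/6⌋ = $37,327; SL = ⌊$92,282/4⌋ = $23,070 → take DB $37,327. Book value $74,655.
Year 4: DB = ⌊$74,655 × 200%/6⌋ = $24,885; SL = ⌊$54,955/3⌋ = $18,318 → take DB $24,885. Book value $49,770.
Year 5: DB = ⌊$49,770 × 200%/6⌋ = $16,590; SL = ⌊$30,070/2⌋ = $15,035 → take DB $16,590. Book value $33,180.
Year 6 (final): $33,180 − $19,700 = $13,480. Book value $19,700.

$13,480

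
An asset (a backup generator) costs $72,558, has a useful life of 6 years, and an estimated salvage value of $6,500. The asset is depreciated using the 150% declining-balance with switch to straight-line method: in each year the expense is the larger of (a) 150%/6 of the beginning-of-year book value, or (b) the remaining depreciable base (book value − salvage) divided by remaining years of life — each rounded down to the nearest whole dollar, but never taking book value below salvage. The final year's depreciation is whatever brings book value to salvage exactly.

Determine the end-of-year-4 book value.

Depreciable base = $72,558 − $6,500 = $66,058.
Year 1: DB = ⌊$72,558 × 150%/6⌋ = $18,139; SL = ⌊$66,058/6⌋ = $11,009 → take DB $18,139. Book value $54,419.
Year 2: DB = ⌊$54,419 × 150%/6⌋ = $13,604; SL = ⌊$47,919/5⌋ = $9,583 → take DB $13,604. Book value $40,815.
Year 3: DB = ⌊$40,815 × 150%/6⌋ = $10,203; SL = ⌊$34,315/4⌋ = $8,578 → take DB $10,203. Book value $30,612.
Year 4: DB = ⌊$30,612 × 150%/6⌋ = $7,653; SL = ⌊$24,112/3⌋ = $8,037 → take SL $8,037. Book value $22,575.

$22,575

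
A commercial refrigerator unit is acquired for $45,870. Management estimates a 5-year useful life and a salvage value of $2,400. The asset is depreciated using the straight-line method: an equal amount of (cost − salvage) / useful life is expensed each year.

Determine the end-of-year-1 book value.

Depreciable base = $45,870 − $2,400 = $43,470.
Annual expense = $43,470 / 5 = $8,694.
End of year 1: book value $37,176.

$37,176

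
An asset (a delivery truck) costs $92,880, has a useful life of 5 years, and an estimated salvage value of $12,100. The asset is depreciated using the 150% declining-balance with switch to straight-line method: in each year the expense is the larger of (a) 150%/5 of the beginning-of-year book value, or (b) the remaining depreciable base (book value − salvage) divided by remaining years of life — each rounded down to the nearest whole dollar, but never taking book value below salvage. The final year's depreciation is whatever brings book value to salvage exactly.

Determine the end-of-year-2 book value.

Depreciable base = $92,880 − $12,100 = $80,780.
Year 1: DB = ⌊$92,880 × 150%/5⌋ = $27,864; SL = ⌊$80,780/5⌋ = $16,156 → take DB $27,864. Book value $65,016.
Year 2: DB = ⌊$65,016 × 150%/5⌋ = $19,504; SL = ⌊$52,916/4⌋ = $13,229 → take DB $19,504. Book value $45,512.

$45,512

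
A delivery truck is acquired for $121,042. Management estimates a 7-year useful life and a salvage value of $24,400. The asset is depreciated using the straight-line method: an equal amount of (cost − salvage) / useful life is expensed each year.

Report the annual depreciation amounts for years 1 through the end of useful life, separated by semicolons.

$13,806; $13,806; $13,806; $13,806; $13,806; $13,806; $13,806

Depreciable base = $121,042 − $24,400 = $96,642.
Annual expense = $96,642 / 7 = $13,806.
End of year 1: book value $107,236.
End of year 2: book value $93,430.
End of year 3: book value $79,624.
End of year 4: book value $65,818.
End of year 5: book value $52,012.
End of year 6: book value $38,206.
End of year 7: book value $24,400.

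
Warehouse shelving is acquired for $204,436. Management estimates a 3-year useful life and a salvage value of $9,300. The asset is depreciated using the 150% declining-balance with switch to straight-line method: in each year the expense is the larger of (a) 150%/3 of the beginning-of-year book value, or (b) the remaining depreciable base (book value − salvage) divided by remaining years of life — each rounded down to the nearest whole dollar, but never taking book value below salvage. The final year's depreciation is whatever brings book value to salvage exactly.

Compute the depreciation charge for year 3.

$41,809

Depreciable base = $204,436 − $9,300 = $195,136.
Year 1: DB = ⌊$204,436 × 150%/3⌋ = $102,218; SL = ⌊$195,136/3⌋ = $65,045 → take DB $102,218. Book value $102,218.
Year 2: DB = ⌊$102,218 × 150%/3⌋ = $51,109; SL = ⌊$92,918/2⌋ = $46,459 → take DB $51,109. Book value $51,109.
Year 3 (final): $51,109 − $9,300 = $41,809. Book value $9,300.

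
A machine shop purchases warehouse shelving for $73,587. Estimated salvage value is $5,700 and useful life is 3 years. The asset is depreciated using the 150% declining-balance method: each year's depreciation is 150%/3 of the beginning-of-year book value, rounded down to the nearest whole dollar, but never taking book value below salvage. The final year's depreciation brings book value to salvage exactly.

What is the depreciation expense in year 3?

$12,697

Depreciable base = $73,587 − $5,700 = $67,887.
Year 1: ⌊$73,587 × 150%/3⌋ = $36,793. Book value $36,794.
Year 2: ⌊$36,794 × 150%/3⌋ = $18,397. Book value $18,397.
Year 3 (final): $18,397 − $5,700 = $12,697. Book value $5,700.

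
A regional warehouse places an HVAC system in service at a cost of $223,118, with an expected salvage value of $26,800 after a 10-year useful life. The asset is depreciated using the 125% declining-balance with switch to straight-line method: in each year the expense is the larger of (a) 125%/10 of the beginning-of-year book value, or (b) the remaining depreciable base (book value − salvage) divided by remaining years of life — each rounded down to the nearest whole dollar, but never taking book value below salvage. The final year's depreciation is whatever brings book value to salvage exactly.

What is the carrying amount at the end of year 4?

Depreciable base = $223,118 − $26,800 = $196,318.
Year 1: DB = ⌊$223,118 × 125%/10⌋ = $27,889; SL = ⌊$196,318/10⌋ = $19,631 → take DB $27,889. Book value $195,229.
Year 2: DB = ⌊$195,229 × 125%/10⌋ = $24,403; SL = ⌊$168,429/9⌋ = $18,714 → take DB $24,403. Book value $170,826.
Year 3: DB = ⌊$170,826 × 125%/10⌋ = $21,353; SL = ⌊$144,026/8⌋ = $18,003 → take DB $21,353. Book value $149,473.
Year 4: DB = ⌊$149,473 × 125%/10⌋ = $18,684; SL = ⌊$122,673/7⌋ = $17,524 → take DB $18,684. Book value $130,789.

$130,789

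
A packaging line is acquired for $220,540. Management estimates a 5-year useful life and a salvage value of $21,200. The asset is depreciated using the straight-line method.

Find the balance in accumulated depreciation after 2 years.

Depreciable base = $220,540 − $21,200 = $199,340.
Annual expense = $199,340 / 5 = $39,868.
End of year 1: book value $180,672.
End of year 2: book value $140,804.
Accumulated through year 2 = $220,540 − $140,804 = $79,736.

$79,736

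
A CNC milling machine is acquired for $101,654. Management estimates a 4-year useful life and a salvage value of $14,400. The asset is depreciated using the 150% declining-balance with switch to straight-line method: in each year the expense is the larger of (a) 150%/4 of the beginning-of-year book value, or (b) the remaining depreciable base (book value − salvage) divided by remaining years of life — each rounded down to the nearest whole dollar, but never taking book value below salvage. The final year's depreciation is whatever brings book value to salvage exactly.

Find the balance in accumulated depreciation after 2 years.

$61,945

Depreciable base = $101,654 − $14,400 = $87,254.
Year 1: DB = ⌊$101,654 × 150%/4⌋ = $38,120; SL = ⌊$87,254/4⌋ = $21,813 → take DB $38,120. Book value $63,534.
Year 2: DB = ⌊$63,534 × 150%/4⌋ = $23,825; SL = ⌊$49,134/3⌋ = $16,378 → take DB $23,825. Book value $39,709.
Accumulated through year 2 = $101,654 − $39,709 = $61,945.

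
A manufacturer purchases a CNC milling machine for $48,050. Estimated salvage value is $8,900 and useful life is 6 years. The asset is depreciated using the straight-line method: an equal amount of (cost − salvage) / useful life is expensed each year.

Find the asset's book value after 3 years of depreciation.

Depreciable base = $48,050 − $8,900 = $39,150.
Annual expense = $39,150 / 6 = $6,525.
End of year 1: book value $41,525.
End of year 2: book value $35,000.
End of year 3: book value $28,475.

$28,475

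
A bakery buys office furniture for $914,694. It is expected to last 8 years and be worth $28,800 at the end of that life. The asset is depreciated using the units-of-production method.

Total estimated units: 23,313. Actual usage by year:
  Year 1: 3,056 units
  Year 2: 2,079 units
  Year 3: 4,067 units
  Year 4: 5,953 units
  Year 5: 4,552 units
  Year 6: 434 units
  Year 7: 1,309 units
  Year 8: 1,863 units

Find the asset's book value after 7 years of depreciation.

$99,594

Depreciable base = $914,694 − $28,800 = $885,894.
Rate = $885,894 / 23,313 units = $38 per unit.
Year 1: 3,056 × $38 = $116,128. Book value $798,566.
Year 2: 2,079 × $38 = $79,002. Book value $719,564.
Year 3: 4,067 × $38 = $154,546. Book value $565,018.
Year 4: 5,953 × $38 = $226,214. Book value $338,804.
Year 5: 4,552 × $38 = $172,976. Book value $165,828.
Year 6: 434 × $38 = $16,492. Book value $149,336.
Year 7: 1,309 × $38 = $49,742. Book value $99,594.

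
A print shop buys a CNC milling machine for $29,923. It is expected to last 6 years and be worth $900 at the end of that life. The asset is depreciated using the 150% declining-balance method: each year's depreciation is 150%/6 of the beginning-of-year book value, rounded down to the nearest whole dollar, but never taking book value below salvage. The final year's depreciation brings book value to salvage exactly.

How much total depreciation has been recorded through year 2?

Depreciable base = $29,923 − $900 = $29,023.
Year 1: ⌊$29,923 × 150%/6⌋ = $7,480. Book value $22,443.
Year 2: ⌊$22,443 × 150%/6⌋ = $5,610. Book value $16,833.
Accumulated through year 2 = $29,923 − $16,833 = $13,090.

$13,090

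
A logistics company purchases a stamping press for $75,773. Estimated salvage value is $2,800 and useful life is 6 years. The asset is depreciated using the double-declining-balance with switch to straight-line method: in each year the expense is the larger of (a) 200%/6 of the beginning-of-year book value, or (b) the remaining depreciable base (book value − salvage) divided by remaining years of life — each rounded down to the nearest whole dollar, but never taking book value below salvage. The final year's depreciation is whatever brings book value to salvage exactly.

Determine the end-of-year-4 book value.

$14,968

Depreciable base = $75,773 − $2,800 = $72,973.
Year 1: DB = ⌊$75,773 × 200%/6⌋ = $25,257; SL = ⌊$72,973/6⌋ = $12,162 → take DB $25,257. Book value $50,516.
Year 2: DB = ⌊$50,516 × 200%/6⌋ = $16,838; SL = ⌊$47,716/5⌋ = $9,543 → take DB $16,838. Book value $33,678.
Year 3: DB = ⌊$33,678 × 200%/6⌋ = $11,226; SL = ⌊$30,878/4⌋ = $7,719 → take DB $11,226. Book value $22,452.
Year 4: DB = ⌊$22,452 × 200%/6⌋ = $7,484; SL = ⌊$19,652/3⌋ = $6,550 → take DB $7,484. Book value $14,968.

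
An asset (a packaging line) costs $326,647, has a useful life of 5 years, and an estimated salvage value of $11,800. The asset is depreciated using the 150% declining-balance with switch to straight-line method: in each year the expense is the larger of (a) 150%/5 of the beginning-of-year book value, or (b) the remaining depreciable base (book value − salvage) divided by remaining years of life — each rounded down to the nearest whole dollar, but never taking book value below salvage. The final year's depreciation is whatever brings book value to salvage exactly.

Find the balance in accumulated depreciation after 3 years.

Depreciable base = $326,647 − $11,800 = $314,847.
Year 1: DB = ⌊$326,647 × 150%/5⌋ = $97,994; SL = ⌊$314,847/5⌋ = $62,969 → take DB $97,994. Book value $228,653.
Year 2: DB = ⌊$228,653 × 150%/5⌋ = $68,595; SL = ⌊$216,853/4⌋ = $54,213 → take DB $68,595. Book value $160,058.
Year 3: DB = ⌊$160,058 × 150%/5⌋ = $48,017; SL = ⌊$148,258/3⌋ = $49,419 → take SL $49,419. Book value $110,639.
Accumulated through year 3 = $326,647 − $110,639 = $216,008.

$216,008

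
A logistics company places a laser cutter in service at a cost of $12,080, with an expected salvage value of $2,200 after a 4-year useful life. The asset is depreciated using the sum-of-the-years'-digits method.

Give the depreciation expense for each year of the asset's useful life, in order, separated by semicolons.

$3,952; $2,964; $1,976; $988

Depreciable base = $12,080 − $2,200 = $9,880.
Sum of the years' digits = 4+3+2+1 = 10.
Year 1: $9,880 × 4/10 = $3,952. Book value $8,128.
Year 2: $9,880 × 3/10 = $2,964. Book value $5,164.
Year 3: $9,880 × 2/10 = $1,976. Book value $3,188.
Year 4: $9,880 × 1/10 = $988. Book value $2,200.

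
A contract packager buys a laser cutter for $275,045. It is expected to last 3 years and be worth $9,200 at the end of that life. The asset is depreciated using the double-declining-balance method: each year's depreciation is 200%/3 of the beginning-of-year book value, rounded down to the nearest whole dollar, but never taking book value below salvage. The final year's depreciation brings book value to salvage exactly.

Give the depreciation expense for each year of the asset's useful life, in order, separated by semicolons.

$183,363; $61,121; $21,361

Depreciable base = $275,045 − $9,200 = $265,845.
Year 1: ⌊$275,045 × 200%/3⌋ = $183,363. Book value $91,682.
Year 2: ⌊$91,682 × 200%/3⌋ = $61,121. Book value $30,561.
Year 3 (final): $30,561 − $9,200 = $21,361. Book value $9,200.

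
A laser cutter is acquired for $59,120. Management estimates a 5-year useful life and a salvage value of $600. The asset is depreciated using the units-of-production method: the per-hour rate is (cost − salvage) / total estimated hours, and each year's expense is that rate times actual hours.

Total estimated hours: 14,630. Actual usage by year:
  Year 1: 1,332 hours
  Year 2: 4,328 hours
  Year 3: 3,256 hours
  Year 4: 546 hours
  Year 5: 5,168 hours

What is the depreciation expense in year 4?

Depreciable base = $59,120 − $600 = $58,520.
Rate = $58,520 / 14,630 hours = $4 per hour.
Year 1: 1,332 × $4 = $5,328. Book value $53,792.
Year 2: 4,328 × $4 = $17,312. Book value $36,480.
Year 3: 3,256 × $4 = $13,024. Book value $23,456.
Year 4: 546 × $4 = $2,184. Book value $21,272.

$2,184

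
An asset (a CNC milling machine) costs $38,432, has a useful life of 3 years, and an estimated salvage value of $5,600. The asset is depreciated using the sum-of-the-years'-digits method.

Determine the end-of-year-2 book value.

Depreciable base = $38,432 − $5,600 = $32,832.
Sum of the years' digits = 3+2+1 = 6.
Year 1: $32,832 × 3/6 = $16,416. Book value $22,016.
Year 2: $32,832 × 2/6 = $10,944. Book value $11,072.

$11,072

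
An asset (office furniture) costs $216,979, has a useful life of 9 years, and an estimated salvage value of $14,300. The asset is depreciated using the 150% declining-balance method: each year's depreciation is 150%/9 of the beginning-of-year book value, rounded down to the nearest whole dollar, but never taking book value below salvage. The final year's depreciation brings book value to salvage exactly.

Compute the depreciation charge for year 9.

$36,164

Depreciable base = $216,979 − $14,300 = $202,679.
Year 1: ⌊$216,979 × 150%/9⌋ = $36,163. Book value $180,816.
Year 2: ⌊$180,816 × 150%/9⌋ = $30,136. Book value $150,680.
Year 3: ⌊$150,680 × 150%/9⌋ = $25,113. Book value $125,567.
Year 4: ⌊$125,567 × 150%/9⌋ = $20,927. Book value $104,640.
Year 5: ⌊$104,640 × 150%/9⌋ = $17,440. Book value $87,200.
Year 6: ⌊$87,200 × 150%/9⌋ = $14,533. Book value $72,667.
Year 7: ⌊$72,667 × 150%/9⌋ = $12,111. Book value $60,556.
Year 8: ⌊$60,556 × 150%/9⌋ = $10,092. Book value $50,464.
Year 9 (final): $50,464 − $14,300 = $36,164. Book value $14,300.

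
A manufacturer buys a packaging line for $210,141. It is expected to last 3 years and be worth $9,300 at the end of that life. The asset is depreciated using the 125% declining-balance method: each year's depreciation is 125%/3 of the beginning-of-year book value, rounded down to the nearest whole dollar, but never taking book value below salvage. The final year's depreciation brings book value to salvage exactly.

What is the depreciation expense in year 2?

Depreciable base = $210,141 − $9,300 = $200,841.
Year 1: ⌊$210,141 × 125%/3⌋ = $87,558. Book value $122,583.
Year 2: ⌊$122,583 × 125%/3⌋ = $51,076. Book value $71,507.

$51,076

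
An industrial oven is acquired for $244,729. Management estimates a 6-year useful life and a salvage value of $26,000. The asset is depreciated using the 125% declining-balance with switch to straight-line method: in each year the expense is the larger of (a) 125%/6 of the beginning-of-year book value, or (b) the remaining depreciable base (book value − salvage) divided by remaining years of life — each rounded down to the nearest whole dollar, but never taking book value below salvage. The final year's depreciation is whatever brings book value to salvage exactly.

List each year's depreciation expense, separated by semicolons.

Depreciable base = $244,729 − $26,000 = $218,729.
Year 1: DB = ⌊$244,729 × 125%/6⌋ = $50,985; SL = ⌊$218,729/6⌋ = $36,454 → take DB $50,985. Book value $193,744.
Year 2: DB = ⌊$193,744 × 125%/6⌋ = $40,363; SL = ⌊$167,744/5⌋ = $33,548 → take DB $40,363. Book value $153,381.
Year 3: DB = ⌊$153,381 × 125%/6⌋ = $31,954; SL = ⌊$127,381/4⌋ = $31,845 → take DB $31,954. Book value $121,427.
Year 4: DB = ⌊$121,427 × 125%/6⌋ = $25,297; SL = ⌊$95,427/3⌋ = $31,809 → take SL $31,809. Book value $89,618.
Year 5: DB = ⌊$89,618 × 125%/6⌋ = $18,670; SL = ⌊$63,618/2⌋ = $31,809 → take SL $31,809. Book value $57,809.
Year 6 (final): $57,809 − $26,000 = $31,809. Book value $26,000.

$50,985; $40,363; $31,954; $31,809; $31,809; $31,809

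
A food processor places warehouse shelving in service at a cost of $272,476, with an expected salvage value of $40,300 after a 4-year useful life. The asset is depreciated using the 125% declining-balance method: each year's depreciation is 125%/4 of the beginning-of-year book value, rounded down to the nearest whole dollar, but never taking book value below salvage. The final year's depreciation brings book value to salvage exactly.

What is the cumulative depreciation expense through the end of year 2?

Depreciable base = $272,476 − $40,300 = $232,176.
Year 1: ⌊$272,476 × 125%/4⌋ = $85,148. Book value $187,328.
Year 2: ⌊$187,328 × 125%/4⌋ = $58,540. Book value $128,788.
Accumulated through year 2 = $272,476 − $128,788 = $143,688.

$143,688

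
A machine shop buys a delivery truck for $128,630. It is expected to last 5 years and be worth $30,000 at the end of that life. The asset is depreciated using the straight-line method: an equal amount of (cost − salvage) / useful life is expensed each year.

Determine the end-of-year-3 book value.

$69,452

Depreciable base = $128,630 − $30,000 = $98,630.
Annual expense = $98,630 / 5 = $19,726.
End of year 1: book value $108,904.
End of year 2: book value $89,178.
End of year 3: book value $69,452.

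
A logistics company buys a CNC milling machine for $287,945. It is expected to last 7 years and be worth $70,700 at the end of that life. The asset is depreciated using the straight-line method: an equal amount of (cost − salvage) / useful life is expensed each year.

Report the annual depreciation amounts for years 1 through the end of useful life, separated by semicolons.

Depreciable base = $287,945 − $70,700 = $217,245.
Annual expense = $217,245 / 7 = $31,035.
End of year 1: book value $256,910.
End of year 2: book value $225,875.
End of year 3: book value $194,840.
End of year 4: book value $163,805.
End of year 5: book value $132,770.
End of year 6: book value $101,735.
End of year 7: book value $70,700.

$31,035; $31,035; $31,035; $31,035; $31,035; $31,035; $31,035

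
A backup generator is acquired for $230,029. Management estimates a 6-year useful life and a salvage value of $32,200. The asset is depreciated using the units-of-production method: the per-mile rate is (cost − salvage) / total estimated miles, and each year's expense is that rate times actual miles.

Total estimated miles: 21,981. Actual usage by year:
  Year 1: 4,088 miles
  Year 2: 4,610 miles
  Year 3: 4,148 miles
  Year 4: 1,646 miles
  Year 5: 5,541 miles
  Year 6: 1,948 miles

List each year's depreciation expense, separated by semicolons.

Depreciable base = $230,029 − $32,200 = $197,829.
Rate = $197,829 / 21,981 miles = $9 per mile.
Year 1: 4,088 × $9 = $36,792. Book value $193,237.
Year 2: 4,610 × $9 = $41,490. Book value $151,747.
Year 3: 4,148 × $9 = $37,332. Book value $114,415.
Year 4: 1,646 × $9 = $14,814. Book value $99,601.
Year 5: 5,541 × $9 = $49,869. Book value $49,732.
Year 6: 1,948 × $9 = $17,532. Book value $32,200.

$36,792; $41,490; $37,332; $14,814; $49,869; $17,532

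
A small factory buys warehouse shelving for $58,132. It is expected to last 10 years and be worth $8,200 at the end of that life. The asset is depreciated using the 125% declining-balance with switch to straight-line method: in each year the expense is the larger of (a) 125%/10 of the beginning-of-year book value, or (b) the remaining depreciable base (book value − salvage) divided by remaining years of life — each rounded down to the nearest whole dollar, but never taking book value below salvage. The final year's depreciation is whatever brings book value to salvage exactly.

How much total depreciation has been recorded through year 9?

Depreciable base = $58,132 − $8,200 = $49,932.
Year 1: DB = ⌊$58,132 × 125%/10⌋ = $7,266; SL = ⌊$49,932/10⌋ = $4,993 → take DB $7,266. Book value $50,866.
Year 2: DB = ⌊$50,866 × 125%/10⌋ = $6,358; SL = ⌊$42,666/9⌋ = $4,740 → take DB $6,358. Book value $44,508.
Year 3: DB = ⌊$44,508 × 125%/10⌋ = $5,563; SL = ⌊$36,308/8⌋ = $4,538 → take DB $5,563. Book value $38,945.
Year 4: DB = ⌊$38,945 × 125%/10⌋ = $4,868; SL = ⌊$30,745/7⌋ = $4,392 → take DB $4,868. Book value $34,077.
Year 5: DB = ⌊$34,077 × 125%/10⌋ = $4,259; SL = ⌊$25,877/6⌋ = $4,312 → take SL $4,312. Book value $29,765.
Year 6: DB = ⌊$29,765 × 125%/10⌋ = $3,720; SL = ⌊$21,565/5⌋ = $4,313 → take SL $4,313. Book value $25,452.
Year 7: DB = ⌊$25,452 × 125%/10⌋ = $3,181; SL = ⌊$17,252/4⌋ = $4,313 → take SL $4,313. Book value $21,139.
Year 8: DB = ⌊$21,139 × 125%/10⌋ = $2,642; SL = ⌊$12,939/3⌋ = $4,313 → take SL $4,313. Book value $16,826.
Year 9: DB = ⌊$16,826 × 125%/10⌋ = $2,103; SL = ⌊$8,626/2⌋ = $4,313 → take SL $4,313. Book value $12,513.
Accumulated through year 9 = $58,132 − $12,513 = $45,619.

$45,619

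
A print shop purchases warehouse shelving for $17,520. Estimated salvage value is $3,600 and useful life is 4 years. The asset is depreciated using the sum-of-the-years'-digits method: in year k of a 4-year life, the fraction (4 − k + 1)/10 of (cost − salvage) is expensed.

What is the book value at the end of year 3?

Depreciable base = $17,520 − $3,600 = $13,920.
Sum of the years' digits = 4+3+2+1 = 10.
Year 1: $13,920 × 4/10 = $5,568. Book value $11,952.
Year 2: $13,920 × 3/10 = $4,176. Book value $7,776.
Year 3: $13,920 × 2/10 = $2,784. Book value $4,992.

$4,992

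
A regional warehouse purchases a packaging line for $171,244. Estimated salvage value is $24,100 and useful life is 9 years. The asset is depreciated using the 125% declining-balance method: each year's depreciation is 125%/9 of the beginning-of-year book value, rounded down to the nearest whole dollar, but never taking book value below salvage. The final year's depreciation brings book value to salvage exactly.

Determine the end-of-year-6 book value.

$69,821

Depreciable base = $171,244 − $24,100 = $147,144.
Year 1: ⌊$171,244 × 125%/9⌋ = $23,783. Book value $147,461.
Year 2: ⌊$147,461 × 125%/9⌋ = $20,480. Book value $126,981.
Year 3: ⌊$126,981 × 125%/9⌋ = $17,636. Book value $109,345.
Year 4: ⌊$109,345 × 125%/9⌋ = $15,186. Book value $94,159.
Year 5: ⌊$94,159 × 125%/9⌋ = $13,077. Book value $81,082.
Year 6: ⌊$81,082 × 125%/9⌋ = $11,261. Book value $69,821.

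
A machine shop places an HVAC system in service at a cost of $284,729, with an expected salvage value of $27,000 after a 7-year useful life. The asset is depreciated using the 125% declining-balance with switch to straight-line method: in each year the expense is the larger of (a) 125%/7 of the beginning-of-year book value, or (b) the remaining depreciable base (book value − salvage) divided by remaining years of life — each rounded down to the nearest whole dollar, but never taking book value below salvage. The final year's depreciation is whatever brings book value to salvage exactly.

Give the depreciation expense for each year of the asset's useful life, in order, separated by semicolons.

Depreciable base = $284,729 − $27,000 = $257,729.
Year 1: DB = ⌊$284,729 × 125%/7⌋ = $50,844; SL = ⌊$257,729/7⌋ = $36,818 → take DB $50,844. Book value $233,885.
Year 2: DB = ⌊$233,885 × 125%/7⌋ = $41,765; SL = ⌊$206,885/6⌋ = $34,480 → take DB $41,765. Book value $192,120.
Year 3: DB = ⌊$192,120 × 125%/7⌋ = $34,307; SL = ⌊$165,120/5⌋ = $33,024 → take DB $34,307. Book value $157,813.
Year 4: DB = ⌊$157,813 × 125%/7⌋ = $28,180; SL = ⌊$130,813/4⌋ = $32,703 → take SL $32,703. Book value $125,110.
Year 5: DB = ⌊$125,110 × 125%/7⌋ = $22,341; SL = ⌊$98,110/3⌋ = $32,703 → take SL $32,703. Book value $92,407.
Year 6: DB = ⌊$92,407 × 125%/7⌋ = $16,501; SL = ⌊$65,407/2⌋ = $32,703 → take SL $32,703. Book value $59,704.
Year 7 (final): $59,704 − $27,000 = $32,704. Book value $27,000.

$50,844; $41,765; $34,307; $32,703; $32,703; $32,703; $32,704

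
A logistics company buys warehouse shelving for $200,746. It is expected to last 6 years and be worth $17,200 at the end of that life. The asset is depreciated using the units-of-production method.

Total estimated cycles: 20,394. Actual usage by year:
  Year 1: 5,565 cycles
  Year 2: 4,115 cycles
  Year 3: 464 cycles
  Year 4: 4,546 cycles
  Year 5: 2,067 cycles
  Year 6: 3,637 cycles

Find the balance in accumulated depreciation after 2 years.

$87,120

Depreciable base = $200,746 − $17,200 = $183,546.
Rate = $183,546 / 20,394 cycles = $9 per cycle.
Year 1: 5,565 × $9 = $50,085. Book value $150,661.
Year 2: 4,115 × $9 = $37,035. Book value $113,626.
Accumulated through year 2 = $200,746 − $113,626 = $87,120.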